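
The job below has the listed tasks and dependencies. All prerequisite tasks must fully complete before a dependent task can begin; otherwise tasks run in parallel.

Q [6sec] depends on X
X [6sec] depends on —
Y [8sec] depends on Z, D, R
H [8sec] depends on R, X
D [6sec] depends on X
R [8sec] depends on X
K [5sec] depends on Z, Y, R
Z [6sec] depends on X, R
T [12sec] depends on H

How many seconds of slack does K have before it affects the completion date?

1

The longest chain is X→R→H→T = 6+8+8+12 = 34; overall finish 34 seconds.
K finishes as early as 33 and must finish by 34.
Float = 34 − 33 = 1.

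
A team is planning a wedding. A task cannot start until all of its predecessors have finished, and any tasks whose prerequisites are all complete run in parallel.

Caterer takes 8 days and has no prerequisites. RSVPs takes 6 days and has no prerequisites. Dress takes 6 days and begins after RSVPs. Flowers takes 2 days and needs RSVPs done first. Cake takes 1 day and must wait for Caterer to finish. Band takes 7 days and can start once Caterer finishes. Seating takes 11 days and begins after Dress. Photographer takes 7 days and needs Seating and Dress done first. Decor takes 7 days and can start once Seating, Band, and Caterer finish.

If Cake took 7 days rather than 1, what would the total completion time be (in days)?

Baseline: RSVPs→Dress→Seating→Photographer = 6+6+11+7 = 30 → 30 days.
Cake is off the critical path — its longest chain is 9 days, giving 21 of slack.
The critical path is still RSVPs→Dress→Seating→Photographer; finish is now 30 days.

30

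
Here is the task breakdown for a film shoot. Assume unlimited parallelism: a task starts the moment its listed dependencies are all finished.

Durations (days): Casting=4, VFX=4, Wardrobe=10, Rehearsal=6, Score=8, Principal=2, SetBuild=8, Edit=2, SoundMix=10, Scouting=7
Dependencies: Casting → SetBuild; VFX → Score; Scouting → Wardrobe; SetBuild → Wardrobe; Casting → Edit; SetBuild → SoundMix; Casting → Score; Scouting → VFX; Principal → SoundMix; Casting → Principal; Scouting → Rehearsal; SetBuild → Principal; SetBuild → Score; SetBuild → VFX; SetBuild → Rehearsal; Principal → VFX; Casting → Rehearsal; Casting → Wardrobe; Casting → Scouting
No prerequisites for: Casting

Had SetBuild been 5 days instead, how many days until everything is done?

The binding path is Casting→SetBuild→Principal→VFX→Score = 4+8+2+4+8 = 26; finish at 26 days.
SetBuild lies on that path, so at 5 days the path becomes 23 days.
The binding chain switches to Casting→Scouting→VFX→Score = 4+7+4+8 = 23; finish 23 days.

23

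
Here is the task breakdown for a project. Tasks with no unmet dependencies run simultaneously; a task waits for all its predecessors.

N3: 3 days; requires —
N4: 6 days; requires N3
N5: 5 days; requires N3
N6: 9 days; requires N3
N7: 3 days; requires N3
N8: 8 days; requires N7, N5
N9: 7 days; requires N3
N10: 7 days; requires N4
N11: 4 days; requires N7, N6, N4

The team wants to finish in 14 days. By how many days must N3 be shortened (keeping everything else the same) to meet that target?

Current finish: 16 days; target: 14.
N3 is on every critical path, so each day cut from N3 cuts the finish by one (this holds down to a finish of 14).
Need 16 − 14 = 2 days off N3 → N3 becomes 1 day, finish becomes 14.

2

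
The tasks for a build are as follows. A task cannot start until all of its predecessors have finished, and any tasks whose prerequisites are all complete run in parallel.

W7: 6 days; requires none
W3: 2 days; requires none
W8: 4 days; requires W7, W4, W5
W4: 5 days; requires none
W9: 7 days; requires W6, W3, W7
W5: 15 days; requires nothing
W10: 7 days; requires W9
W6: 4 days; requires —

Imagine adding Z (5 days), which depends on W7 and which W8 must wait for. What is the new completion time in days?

20

Originally the project takes 20 days.
With Z inserted, W8 now waits for max(W7, W4, W5, Z).
New critical path: W7→W9→W10 = 6+7+7 = 20 ⇒ 20 days.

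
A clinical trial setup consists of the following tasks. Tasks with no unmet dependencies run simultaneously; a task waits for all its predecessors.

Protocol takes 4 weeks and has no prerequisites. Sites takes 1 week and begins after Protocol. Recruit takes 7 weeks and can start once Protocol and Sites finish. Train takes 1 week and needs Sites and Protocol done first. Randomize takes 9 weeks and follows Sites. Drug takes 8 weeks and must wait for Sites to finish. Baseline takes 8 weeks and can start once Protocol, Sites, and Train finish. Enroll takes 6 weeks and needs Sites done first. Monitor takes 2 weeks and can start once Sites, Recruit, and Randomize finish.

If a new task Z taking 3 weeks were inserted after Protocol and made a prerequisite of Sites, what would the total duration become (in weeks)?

Originally the job takes 16 weeks.
With Z inserted, Sites now waits for max(Protocol, Z).
New critical path: Protocol→Z→Sites→Randomize→Monitor = 4+3+1+9+2 = 19 ⇒ 19 weeks.

19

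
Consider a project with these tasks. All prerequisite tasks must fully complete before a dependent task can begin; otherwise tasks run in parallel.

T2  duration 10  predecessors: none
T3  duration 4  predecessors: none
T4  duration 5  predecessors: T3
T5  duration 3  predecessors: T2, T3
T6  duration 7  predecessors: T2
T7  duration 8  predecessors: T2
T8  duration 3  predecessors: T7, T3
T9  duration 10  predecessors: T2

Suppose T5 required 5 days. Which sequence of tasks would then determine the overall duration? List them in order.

T2, T7, T8

As given, the longest chain is T2→T7→T8 = 10+8+3 = 21, so the finish is 21 days.
T5 has 8 days of float (longest path through it is 13).
No other chain overtakes it, so the finish is 21 days.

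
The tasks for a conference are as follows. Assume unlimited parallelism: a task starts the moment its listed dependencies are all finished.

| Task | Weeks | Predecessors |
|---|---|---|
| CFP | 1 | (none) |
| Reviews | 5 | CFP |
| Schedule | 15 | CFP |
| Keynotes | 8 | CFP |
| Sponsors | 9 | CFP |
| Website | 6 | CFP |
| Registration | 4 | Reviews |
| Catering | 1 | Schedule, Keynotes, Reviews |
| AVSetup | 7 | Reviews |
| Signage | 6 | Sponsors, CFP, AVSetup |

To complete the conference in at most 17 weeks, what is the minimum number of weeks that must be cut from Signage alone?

Current finish: 19 weeks; target: 17.
Signage is on every critical path, so each week cut from Signage cuts the finish by one (this holds down to a finish of 17).
Need 19 − 17 = 2 weeks off Signage → Signage becomes 4 weeks, finish becomes 17.

2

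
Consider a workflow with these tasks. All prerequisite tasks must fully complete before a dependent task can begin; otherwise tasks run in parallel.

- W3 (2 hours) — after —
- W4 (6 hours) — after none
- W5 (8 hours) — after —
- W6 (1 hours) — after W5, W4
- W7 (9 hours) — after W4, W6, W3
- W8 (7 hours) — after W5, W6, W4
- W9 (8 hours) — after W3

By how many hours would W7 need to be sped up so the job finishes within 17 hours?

Current finish: 18 hours; target: 17.
W7 is on every critical path, so each hour cut from W7 cuts the finish by one (this holds down to a finish of 16).
Need 18 − 17 = 1 hour off W7 → W7 becomes 8 hours, finish becomes 17.

1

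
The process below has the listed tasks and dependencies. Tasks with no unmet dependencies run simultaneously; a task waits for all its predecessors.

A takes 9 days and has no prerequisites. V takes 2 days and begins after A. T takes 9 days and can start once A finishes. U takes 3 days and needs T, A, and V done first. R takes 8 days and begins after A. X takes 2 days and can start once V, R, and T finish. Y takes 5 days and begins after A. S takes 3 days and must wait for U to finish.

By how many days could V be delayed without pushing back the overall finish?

The longest chain is A→T→U→S = 9+9+3+3 = 24; overall finish 24 days.
Longest path through V: 17 days (earliest finish 11, latest finish 18).
Slack of V = 16 − 9 = 7 days.

7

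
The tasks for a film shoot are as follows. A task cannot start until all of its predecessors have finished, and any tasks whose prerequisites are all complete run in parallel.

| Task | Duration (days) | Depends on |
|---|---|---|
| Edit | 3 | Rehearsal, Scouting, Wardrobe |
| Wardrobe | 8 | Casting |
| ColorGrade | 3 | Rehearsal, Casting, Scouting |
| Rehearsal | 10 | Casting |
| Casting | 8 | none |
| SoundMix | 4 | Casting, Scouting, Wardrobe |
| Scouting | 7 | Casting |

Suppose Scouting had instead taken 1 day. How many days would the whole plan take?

21

Baseline: Casting→Rehearsal→Edit = 8+10+3 = 21 → 21 days.
The longest path through Scouting is only 19 days, so Scouting has float 2.
No other chain overtakes it, so the finish is 21 days.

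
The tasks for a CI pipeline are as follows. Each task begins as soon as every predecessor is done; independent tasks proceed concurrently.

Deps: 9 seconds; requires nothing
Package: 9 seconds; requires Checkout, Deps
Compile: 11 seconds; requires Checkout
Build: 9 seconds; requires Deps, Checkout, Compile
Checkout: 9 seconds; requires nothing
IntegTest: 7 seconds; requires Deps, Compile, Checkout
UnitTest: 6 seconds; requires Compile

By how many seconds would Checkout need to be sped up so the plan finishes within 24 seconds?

5

Current finish: 29 seconds; target: 24.
Checkout is on every critical path, so each second cut from Checkout cuts the finish by one (this holds down to a finish of 21).
Need 29 − 24 = 5 seconds off Checkout → Checkout becomes 4 seconds, finish becomes 24.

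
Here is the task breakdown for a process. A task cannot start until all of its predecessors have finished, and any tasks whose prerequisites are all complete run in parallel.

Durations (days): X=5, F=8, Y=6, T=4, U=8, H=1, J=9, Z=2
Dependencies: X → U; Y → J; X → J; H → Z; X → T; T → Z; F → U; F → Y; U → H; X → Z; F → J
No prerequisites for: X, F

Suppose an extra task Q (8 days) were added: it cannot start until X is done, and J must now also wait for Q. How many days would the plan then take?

Originally the plan takes 23 days.
With Q inserted, J now waits for max(Y, F, X, Q).
New critical path: F→Y→J = 8+6+9 = 23 ⇒ 23 days.

23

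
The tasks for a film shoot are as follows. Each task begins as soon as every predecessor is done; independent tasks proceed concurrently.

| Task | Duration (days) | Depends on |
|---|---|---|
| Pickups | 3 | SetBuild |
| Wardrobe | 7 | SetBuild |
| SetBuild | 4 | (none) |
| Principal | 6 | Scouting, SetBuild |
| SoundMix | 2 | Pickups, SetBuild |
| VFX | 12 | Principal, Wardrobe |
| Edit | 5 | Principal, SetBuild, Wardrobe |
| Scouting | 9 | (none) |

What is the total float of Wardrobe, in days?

4

The longest chain is Scouting→Principal→VFX = 9+6+12 = 27; overall finish 27 days.
Wardrobe finishes as early as 11 and must finish by 15.
Float = 27 − 23 = 4.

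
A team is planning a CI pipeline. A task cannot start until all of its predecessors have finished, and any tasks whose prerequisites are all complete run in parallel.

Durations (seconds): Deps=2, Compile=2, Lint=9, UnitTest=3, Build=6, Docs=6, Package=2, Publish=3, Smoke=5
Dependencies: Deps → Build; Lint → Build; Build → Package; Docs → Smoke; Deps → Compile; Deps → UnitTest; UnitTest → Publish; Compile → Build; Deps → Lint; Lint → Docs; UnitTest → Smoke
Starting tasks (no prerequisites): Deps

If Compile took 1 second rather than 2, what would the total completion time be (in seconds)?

Critical path before the change: Deps→Lint→Docs→Smoke = 2+9+6+5 = 22 giving 22 seconds.
Compile has 10 seconds of float (longest path through it is 12).
No other chain overtakes it, so the finish is 22 seconds.

22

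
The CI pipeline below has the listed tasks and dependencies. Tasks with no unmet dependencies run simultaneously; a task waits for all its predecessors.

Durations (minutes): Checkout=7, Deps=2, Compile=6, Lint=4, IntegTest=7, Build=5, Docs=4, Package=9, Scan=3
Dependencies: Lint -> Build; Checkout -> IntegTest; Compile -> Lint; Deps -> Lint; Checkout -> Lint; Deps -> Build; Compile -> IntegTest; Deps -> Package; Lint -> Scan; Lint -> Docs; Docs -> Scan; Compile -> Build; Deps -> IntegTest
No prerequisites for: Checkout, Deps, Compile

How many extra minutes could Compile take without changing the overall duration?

The longest chain is Checkout→Lint→Docs→Scan = 7+4+4+3 = 18; overall finish 18 minutes.
The longest chain containing Compile totals 17 minutes.
Slack of Compile = 1 − 0 = 1 minute.

1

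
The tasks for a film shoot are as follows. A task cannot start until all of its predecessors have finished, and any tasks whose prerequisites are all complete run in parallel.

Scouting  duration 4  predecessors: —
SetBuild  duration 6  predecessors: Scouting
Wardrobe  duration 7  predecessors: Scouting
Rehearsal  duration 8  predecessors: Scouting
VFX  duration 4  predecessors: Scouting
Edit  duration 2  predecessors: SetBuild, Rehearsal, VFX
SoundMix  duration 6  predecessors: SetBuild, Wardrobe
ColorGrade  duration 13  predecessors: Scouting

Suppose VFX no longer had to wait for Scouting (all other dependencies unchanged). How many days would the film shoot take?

Original critical path: Scouting→Wardrobe→SoundMix = 4+7+6 = 17 ⇒ 17 days.
Without Scouting→VFX, VFX's earliest start moves from 4 to 0.
After: Scouting→Wardrobe→SoundMix = 4+7+6 = 17 → 17 days.

17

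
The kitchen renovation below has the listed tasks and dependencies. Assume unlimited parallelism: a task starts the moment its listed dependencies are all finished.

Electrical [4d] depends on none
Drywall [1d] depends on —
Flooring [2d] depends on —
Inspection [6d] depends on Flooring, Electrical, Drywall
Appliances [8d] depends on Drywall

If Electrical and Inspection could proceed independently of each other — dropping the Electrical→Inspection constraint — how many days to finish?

9

With the dependency in place, Electrical→Inspection = 4+6 = 10 sets the finish at 10 days.
Without Electrical→Inspection, Inspection's earliest start moves from 4 to 2.
After: Drywall→Appliances = 1+8 = 9 → 9 days.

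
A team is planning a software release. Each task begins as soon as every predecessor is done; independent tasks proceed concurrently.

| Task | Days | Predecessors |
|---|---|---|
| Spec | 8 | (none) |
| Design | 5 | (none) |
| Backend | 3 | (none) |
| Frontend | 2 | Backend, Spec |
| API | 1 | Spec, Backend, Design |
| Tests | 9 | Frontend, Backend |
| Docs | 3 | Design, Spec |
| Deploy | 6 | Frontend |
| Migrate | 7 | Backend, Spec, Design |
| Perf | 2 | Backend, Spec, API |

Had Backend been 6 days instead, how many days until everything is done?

19

The binding path is Spec→Frontend→Tests = 8+2+9 = 19; finish at 19 days.
The longest path through Backend is only 14 days, so Backend has float 5.
That remains the longest chain; total 19 days.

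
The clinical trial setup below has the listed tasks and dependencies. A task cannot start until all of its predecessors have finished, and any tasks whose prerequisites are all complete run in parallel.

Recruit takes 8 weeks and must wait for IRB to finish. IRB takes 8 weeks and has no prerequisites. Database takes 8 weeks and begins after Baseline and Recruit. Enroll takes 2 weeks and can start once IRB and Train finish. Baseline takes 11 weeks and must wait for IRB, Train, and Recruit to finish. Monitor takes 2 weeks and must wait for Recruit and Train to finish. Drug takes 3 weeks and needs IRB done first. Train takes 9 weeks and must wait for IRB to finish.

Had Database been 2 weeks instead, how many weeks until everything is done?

Actual critical path: IRB→Train→Baseline→Database = 8+9+11+8 = 36 ⇒ 36 weeks.
Since Database is critical, the -6 change carries straight to that chain (now 30 weeks).
That remains the longest chain; total 30 weeks.

30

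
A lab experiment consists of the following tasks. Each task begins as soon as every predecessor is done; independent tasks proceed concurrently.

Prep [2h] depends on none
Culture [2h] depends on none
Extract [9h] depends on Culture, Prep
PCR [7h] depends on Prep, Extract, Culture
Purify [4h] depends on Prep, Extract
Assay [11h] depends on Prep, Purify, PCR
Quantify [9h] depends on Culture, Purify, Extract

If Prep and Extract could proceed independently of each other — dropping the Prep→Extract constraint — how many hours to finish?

Original critical path: Prep→Extract→PCR→Assay = 2+9+7+11 = 29 ⇒ 29 hours.
Dropping Prep→Extract doesn't change Extract's earliest start (2); another predecessor still binds.
After: Culture→Extract→PCR→Assay = 2+9+7+11 = 29 → 29 hours.

29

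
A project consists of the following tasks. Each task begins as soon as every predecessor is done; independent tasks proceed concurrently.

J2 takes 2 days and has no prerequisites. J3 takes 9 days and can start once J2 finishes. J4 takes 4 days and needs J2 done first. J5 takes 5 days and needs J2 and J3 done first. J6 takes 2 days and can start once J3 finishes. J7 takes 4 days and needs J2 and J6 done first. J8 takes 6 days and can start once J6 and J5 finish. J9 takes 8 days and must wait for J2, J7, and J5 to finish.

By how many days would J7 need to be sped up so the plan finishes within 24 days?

Current finish: 25 days; target: 24.
J7 is on every critical path, so each day cut from J7 cuts the finish by one (this holds down to a finish of 24).
Need 25 − 24 = 1 day off J7 → J7 becomes 3 days, finish becomes 24.

1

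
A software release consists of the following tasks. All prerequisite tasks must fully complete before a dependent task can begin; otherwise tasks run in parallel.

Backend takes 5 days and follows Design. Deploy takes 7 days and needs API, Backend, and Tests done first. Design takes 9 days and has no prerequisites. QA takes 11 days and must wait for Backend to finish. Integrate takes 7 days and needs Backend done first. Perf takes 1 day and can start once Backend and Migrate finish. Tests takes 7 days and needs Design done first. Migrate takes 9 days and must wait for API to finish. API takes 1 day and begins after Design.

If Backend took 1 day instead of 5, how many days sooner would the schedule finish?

2

Critical path before the change: Design→Backend→QA = 9+5+11 = 25 giving 25 days.
Since Backend is critical, the -4 change carries straight to that chain (now 21 days).
New critical path: Design→Tests→Deploy = 9+7+7 = 23 ⇒ 23 days.
Change in finish: 23 − 25 = -2 days.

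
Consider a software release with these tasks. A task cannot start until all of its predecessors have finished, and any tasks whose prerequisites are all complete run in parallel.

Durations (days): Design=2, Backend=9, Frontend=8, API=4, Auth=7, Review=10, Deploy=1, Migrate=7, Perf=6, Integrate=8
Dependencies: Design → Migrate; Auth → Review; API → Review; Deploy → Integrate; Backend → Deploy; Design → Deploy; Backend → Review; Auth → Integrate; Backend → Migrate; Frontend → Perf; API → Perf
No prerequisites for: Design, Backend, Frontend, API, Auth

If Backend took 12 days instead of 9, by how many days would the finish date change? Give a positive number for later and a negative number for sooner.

3

Baseline: Backend→Review = 9+10 = 19 → 19 days.
Backend is on the critical path; changing it to 12 makes that path 22 days.
That remains the longest chain; total 22 days.
Change in finish: 22 − 19 = +3 days.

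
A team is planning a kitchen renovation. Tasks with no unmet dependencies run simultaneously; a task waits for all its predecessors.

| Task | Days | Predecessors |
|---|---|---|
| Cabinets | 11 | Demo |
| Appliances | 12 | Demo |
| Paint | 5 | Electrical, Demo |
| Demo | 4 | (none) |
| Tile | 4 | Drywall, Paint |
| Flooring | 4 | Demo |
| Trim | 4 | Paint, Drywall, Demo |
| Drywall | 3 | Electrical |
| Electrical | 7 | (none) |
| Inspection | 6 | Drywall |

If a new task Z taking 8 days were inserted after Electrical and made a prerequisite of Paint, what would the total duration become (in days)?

Originally the job takes 16 days.
With Z inserted, Paint now waits for max(Electrical, Demo, Z).
New critical path: Electrical→Z→Paint→Tile = 7+8+5+4 = 24 ⇒ 24 days.

24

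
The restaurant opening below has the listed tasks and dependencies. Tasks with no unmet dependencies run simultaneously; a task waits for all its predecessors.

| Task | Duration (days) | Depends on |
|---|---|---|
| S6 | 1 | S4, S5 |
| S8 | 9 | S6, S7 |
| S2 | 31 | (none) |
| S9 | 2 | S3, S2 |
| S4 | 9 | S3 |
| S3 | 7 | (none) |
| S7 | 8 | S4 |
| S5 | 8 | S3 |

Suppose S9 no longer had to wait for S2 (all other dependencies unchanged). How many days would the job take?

With the dependency in place, S2→S9 = 31+2 = 33 sets the finish at 33 days.
Without S2→S9, S9's earliest start moves from 31 to 7.
New critical path: S3→S4→S7→S8 = 7+9+8+9 = 33 ⇒ 33 days.

33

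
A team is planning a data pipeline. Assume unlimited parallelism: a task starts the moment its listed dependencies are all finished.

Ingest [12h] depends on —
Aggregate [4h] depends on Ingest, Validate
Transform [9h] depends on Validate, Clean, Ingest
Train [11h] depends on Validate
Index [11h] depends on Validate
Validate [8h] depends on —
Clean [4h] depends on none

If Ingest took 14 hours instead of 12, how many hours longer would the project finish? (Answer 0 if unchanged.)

Critical path before the change: Ingest→Transform = 12+9 = 21 giving 21 hours.
Ingest is on the critical path; changing it to 14 makes that path 23 hours.
The critical path is still Ingest→Transform; finish is now 23 hours.
Change in finish: 23 − 21 = +2 hours.

2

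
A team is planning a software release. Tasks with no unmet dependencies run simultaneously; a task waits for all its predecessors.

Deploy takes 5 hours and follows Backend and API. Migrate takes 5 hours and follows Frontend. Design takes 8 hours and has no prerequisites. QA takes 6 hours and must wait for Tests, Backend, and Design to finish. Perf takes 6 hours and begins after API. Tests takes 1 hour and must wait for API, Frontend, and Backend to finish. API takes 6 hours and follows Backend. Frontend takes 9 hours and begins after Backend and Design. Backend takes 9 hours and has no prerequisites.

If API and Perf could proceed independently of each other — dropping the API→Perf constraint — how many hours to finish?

Original critical path: Backend→Frontend→Tests→QA = 9+9+1+6 = 25 ⇒ 25 hours.
Without API→Perf, Perf's earliest start moves from 15 to 0.
The longest chain is now Backend→Frontend→Tests→QA = 9+9+1+6 = 25, so the schedule takes 25 hours.

25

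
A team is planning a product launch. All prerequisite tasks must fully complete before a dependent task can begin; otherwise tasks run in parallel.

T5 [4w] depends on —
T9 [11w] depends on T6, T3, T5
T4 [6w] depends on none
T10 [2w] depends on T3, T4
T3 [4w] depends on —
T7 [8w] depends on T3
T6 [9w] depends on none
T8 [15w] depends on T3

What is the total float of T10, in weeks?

12

Critical path: T6→T9 = 9+11 = 20, so the finish is 20 weeks.
Longest path through T10: 8 weeks (earliest finish 8, latest finish 20).
Float = 20 − 8 = 12.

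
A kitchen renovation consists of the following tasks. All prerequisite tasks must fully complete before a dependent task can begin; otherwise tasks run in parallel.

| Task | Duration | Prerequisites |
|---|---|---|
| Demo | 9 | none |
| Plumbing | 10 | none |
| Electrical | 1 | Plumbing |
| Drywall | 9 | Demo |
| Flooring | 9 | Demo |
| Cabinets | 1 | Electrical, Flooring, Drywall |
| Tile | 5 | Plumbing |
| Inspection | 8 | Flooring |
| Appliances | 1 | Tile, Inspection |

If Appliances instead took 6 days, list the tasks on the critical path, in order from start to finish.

Baseline: Demo→Flooring→Inspection→Appliances = 9+9+8+1 = 27 → 27 days.
Appliances is on the critical path; changing it to 6 makes that path 32 days.
That remains the longest chain; total 32 days.

Demo, Flooring, Inspection, Appliances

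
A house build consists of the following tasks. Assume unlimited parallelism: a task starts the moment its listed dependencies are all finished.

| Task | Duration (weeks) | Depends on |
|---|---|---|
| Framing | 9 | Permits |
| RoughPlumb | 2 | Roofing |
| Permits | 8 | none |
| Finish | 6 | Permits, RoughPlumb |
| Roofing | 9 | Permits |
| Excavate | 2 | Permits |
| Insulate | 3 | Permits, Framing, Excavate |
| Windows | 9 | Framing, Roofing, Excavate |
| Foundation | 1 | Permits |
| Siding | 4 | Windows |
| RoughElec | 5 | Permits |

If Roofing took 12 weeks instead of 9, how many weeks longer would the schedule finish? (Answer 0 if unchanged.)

As given, the longest chain is Permits→Roofing→Windows→Siding = 8+9+9+4 = 30, so the finish is 30 weeks.
Roofing lies on that path, so at 12 weeks the path becomes 33 weeks.
No other chain overtakes it, so the finish is 33 weeks.
Change in finish: 33 − 30 = +3 weeks.

3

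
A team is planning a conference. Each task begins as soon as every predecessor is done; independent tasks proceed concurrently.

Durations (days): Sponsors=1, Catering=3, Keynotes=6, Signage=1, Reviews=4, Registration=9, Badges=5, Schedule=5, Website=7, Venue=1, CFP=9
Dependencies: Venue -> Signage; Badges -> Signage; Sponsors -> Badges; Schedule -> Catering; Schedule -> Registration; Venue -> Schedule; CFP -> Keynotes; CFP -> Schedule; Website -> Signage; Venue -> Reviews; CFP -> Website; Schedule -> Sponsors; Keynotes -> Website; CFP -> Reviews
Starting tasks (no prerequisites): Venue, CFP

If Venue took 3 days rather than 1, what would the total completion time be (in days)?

23

Baseline: CFP→Schedule→Registration = 9+5+9 = 23 → 23 days.
Venue has 8 days of float (longest path through it is 15).
The critical path is still CFP→Schedule→Registration; finish is now 23 days.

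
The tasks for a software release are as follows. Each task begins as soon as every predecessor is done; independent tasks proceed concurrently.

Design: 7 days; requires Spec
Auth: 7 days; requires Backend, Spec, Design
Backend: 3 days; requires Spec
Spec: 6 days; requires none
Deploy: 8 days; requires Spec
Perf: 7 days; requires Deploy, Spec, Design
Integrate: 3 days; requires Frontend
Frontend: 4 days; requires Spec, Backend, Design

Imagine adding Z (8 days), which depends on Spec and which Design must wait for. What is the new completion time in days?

Originally the plan takes 21 days.
With Z inserted, Design now waits for max(Spec, Z).
New critical path: Spec→Z→Design→Frontend→Integrate = 6+8+7+4+3 = 28 ⇒ 28 days.

28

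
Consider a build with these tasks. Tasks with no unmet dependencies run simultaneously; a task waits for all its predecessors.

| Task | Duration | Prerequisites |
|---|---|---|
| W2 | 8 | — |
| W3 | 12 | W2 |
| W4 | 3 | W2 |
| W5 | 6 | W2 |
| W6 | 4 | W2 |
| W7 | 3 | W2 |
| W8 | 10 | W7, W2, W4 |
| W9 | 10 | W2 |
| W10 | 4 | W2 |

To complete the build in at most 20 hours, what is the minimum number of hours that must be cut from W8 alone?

1

Current finish: 21 hours; target: 20.
W8 is on every critical path, so each hour cut from W8 cuts the finish by one (this holds down to a finish of 20).
Need 21 − 20 = 1 hour off W8 → W8 becomes 9 hours, finish becomes 20.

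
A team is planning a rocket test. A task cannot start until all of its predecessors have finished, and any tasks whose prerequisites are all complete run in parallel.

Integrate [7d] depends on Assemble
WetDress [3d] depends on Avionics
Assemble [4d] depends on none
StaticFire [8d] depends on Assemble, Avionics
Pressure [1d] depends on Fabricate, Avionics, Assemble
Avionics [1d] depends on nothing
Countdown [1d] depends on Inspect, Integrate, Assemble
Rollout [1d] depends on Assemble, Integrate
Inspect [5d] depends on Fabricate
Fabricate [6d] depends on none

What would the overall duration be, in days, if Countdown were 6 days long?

Actual critical path: Fabricate→Inspect→Countdown = 6+5+1 = 12 ⇒ 12 days.
Countdown is on the critical path; changing it to 6 makes that path 17 days.
No other chain overtakes it, so the finish is 17 days.

17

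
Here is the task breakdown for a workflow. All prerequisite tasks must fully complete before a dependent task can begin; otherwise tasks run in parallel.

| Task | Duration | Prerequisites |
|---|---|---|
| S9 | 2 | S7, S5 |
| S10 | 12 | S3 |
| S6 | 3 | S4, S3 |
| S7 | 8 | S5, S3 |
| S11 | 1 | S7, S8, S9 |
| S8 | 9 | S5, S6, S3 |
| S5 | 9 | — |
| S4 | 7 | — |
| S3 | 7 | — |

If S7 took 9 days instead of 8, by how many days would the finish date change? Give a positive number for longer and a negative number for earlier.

1

Baseline: S5→S7→S9→S11 = 9+8+2+1 = 20 → 20 days.
Since S7 is critical, the +1 change carries straight to that chain (now 21 days).
That remains the longest chain; total 21 days.
Change in finish: 21 − 20 = +1 days.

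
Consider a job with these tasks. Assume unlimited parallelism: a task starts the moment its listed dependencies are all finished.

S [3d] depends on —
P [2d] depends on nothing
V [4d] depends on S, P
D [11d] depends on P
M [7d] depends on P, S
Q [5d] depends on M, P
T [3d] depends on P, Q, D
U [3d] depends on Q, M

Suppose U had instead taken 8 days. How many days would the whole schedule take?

As given, the longest chain is S→M→Q→U = 3+7+5+3 = 18, so the finish is 18 days.
U is on the critical path; changing it to 8 makes that path 23 days.
No other chain overtakes it, so the finish is 23 days.

23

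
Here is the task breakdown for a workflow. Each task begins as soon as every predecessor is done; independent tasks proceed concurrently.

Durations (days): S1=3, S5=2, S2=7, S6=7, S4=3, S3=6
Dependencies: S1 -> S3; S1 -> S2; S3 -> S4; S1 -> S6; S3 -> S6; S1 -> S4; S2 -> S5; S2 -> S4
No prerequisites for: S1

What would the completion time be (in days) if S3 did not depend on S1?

13

Original critical path: S1→S3→S6 = 3+6+7 = 16 ⇒ 16 days.
Without S1→S3, S3's earliest start moves from 3 to 0.
New critical path: S1→S2→S4 = 3+7+3 = 13 ⇒ 13 days.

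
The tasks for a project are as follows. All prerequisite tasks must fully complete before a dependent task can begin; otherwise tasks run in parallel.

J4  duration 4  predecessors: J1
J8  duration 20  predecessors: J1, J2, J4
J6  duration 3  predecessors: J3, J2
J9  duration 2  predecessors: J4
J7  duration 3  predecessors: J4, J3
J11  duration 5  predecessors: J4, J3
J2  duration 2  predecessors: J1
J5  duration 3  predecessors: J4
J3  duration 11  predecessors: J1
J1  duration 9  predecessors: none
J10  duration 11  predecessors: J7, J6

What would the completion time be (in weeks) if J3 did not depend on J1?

With the dependency in place, J1→J3→J6→J10 = 9+11+3+11 = 34 sets the finish at 34 weeks.
Without J1→J3, J3's earliest start moves from 9 to 0.
After: J1→J4→J8 = 9+4+20 = 33 → 33 weeks.

33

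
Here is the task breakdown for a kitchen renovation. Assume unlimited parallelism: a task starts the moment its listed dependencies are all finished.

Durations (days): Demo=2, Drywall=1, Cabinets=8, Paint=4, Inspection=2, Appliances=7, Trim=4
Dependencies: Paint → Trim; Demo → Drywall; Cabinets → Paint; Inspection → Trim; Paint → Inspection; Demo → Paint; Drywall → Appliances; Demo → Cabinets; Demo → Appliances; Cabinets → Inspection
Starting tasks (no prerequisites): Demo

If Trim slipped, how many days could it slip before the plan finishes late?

The longest chain is Demo→Cabinets→Paint→Inspection→Trim = 2+8+4+2+4 = 20; overall finish 20 days.
The longest chain containing Trim totals 20 days.
Float = 20 − 20 = 0.

0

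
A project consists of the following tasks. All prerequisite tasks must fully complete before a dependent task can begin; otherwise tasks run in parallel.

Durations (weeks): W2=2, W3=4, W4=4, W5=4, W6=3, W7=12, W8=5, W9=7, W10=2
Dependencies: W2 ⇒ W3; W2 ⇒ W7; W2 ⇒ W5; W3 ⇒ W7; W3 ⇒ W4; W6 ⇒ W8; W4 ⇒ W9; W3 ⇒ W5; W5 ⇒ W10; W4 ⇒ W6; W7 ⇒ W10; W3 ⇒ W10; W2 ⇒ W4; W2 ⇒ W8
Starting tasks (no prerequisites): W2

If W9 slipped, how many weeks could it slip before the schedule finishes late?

3

The longest chain is W2→W3→W7→W10 = 2+4+12+2 = 20; overall finish 20 weeks.
W9 finishes as early as 17 and must finish by 20.
Slack of W9 = 13 − 10 = 3 weeks.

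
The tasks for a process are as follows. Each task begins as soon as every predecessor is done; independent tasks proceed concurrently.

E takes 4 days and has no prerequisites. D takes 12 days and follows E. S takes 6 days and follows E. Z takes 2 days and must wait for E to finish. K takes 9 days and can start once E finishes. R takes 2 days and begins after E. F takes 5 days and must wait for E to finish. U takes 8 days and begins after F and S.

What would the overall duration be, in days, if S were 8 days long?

The binding path is E→S→U = 4+6+8 = 18; finish at 18 days.
Since S is critical, the +2 change carries straight to that chain (now 20 days).
The critical path is still E→S→U; finish is now 20 days.

20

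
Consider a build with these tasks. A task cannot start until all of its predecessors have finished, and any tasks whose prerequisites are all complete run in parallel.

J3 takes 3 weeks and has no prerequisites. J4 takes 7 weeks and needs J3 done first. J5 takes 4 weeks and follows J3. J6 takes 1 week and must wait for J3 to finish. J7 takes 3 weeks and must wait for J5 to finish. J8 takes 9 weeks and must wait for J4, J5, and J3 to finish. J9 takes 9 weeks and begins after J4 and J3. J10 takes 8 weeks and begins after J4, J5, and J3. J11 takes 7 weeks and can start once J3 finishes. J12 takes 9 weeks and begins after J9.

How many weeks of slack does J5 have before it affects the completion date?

12

Critical path: J3→J4→J9→J12 = 3+7+9+9 = 28, so the finish is 28 weeks.
Longest path through J5: 16 weeks (earliest finish 7, latest finish 19).
Slack of J5 = 15 − 3 = 12 weeks.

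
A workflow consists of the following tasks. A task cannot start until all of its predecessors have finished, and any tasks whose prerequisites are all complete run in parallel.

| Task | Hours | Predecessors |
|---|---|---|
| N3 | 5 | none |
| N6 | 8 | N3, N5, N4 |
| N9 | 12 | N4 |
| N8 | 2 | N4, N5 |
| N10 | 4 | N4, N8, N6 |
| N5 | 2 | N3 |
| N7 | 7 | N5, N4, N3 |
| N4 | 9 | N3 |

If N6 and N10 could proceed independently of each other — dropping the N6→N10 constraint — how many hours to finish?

With the dependency in place, N3→N4→N6→N10 = 5+9+8+4 = 26 sets the finish at 26 hours.
Without N6→N10, N10's earliest start moves from 22 to 16.
The longest chain is now N3→N4→N9 = 5+9+12 = 26, so the job takes 26 hours.

26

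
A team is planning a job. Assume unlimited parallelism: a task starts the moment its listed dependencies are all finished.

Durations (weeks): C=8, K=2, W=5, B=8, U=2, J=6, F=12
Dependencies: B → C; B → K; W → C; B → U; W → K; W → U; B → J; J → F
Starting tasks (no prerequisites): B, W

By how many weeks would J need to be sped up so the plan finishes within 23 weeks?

3

Current finish: 26 weeks; target: 23.
J is on every critical path, so each week cut from J cuts the finish by one (this holds down to a finish of 21).
Need 26 − 23 = 3 weeks off J → J becomes 3 weeks, finish becomes 23.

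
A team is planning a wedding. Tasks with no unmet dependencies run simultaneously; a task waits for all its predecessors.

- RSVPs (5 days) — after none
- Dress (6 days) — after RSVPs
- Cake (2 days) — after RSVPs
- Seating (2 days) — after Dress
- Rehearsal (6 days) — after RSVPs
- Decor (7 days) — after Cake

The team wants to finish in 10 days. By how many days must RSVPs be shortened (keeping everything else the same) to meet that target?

4

Current finish: 14 days; target: 10.
RSVPs is on every critical path, so each day cut from RSVPs cuts the finish by one (this holds down to a finish of 10).
Need 14 − 10 = 4 days off RSVPs → RSVPs becomes 1 day, finish becomes 10.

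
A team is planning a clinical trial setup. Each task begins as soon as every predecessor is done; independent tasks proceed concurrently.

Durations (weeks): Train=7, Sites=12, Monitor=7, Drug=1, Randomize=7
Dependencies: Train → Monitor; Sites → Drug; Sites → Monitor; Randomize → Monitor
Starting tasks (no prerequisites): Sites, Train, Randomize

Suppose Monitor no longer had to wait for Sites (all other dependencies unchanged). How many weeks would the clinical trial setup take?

14

With the dependency in place, Sites→Monitor = 12+7 = 19 sets the finish at 19 weeks.
Without Sites→Monitor, Monitor's earliest start moves from 12 to 7.
The longest chain is now Train→Monitor = 7+7 = 14, so the clinical trial setup takes 14 weeks.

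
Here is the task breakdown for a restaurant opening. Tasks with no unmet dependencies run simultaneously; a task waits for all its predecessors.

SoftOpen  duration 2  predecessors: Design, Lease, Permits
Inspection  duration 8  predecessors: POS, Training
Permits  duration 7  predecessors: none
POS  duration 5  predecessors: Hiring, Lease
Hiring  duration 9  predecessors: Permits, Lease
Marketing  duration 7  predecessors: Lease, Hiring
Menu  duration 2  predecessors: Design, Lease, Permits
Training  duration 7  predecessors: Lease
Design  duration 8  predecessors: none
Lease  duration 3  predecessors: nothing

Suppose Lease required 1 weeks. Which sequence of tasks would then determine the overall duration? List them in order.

Permits, Hiring, POS, Inspection

The binding path is Permits→Hiring→POS→Inspection = 7+9+5+8 = 29; finish at 29 weeks.
Lease has 4 weeks of float (longest path through it is 25).
The critical path is still Permits→Hiring→POS→Inspection; finish is now 29 weeks.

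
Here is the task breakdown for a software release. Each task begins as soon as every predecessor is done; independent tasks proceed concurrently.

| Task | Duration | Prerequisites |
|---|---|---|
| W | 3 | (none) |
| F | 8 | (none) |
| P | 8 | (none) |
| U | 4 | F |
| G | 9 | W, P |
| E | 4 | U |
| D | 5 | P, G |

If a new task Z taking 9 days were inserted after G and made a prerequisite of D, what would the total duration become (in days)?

Originally the software release takes 22 days.
With Z inserted, D now waits for max(P, G, Z).
New critical path: P→G→Z→D = 8+9+9+5 = 31 ⇒ 31 days.

31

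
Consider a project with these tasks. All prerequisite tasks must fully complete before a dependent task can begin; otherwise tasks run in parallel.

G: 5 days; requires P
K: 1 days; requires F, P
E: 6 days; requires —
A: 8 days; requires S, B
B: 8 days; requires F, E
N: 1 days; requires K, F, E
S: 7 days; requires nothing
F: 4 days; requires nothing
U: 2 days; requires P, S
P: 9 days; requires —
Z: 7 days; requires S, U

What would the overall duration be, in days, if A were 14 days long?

28

Baseline: E→B→A = 6+8+8 = 22 → 22 days.
A is on the critical path; changing it to 14 makes that path 28 days.
No other chain overtakes it, so the finish is 28 days.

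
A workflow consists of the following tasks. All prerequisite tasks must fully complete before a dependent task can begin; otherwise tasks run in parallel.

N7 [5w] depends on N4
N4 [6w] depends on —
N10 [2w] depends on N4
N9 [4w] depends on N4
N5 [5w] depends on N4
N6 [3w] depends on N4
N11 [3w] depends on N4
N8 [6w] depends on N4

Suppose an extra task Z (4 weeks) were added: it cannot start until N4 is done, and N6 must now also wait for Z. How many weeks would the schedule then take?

Originally the schedule takes 12 weeks.
With Z inserted, N6 now waits for max(N4, Z).
New critical path: N4→Z→N6 = 6+4+3 = 13 ⇒ 13 weeks.

13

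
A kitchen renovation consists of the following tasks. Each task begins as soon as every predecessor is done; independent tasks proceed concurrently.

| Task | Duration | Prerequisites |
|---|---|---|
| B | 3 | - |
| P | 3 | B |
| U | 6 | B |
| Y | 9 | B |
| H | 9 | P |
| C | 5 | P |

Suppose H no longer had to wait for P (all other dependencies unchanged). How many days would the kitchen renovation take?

12

Original critical path: B→P→H = 3+3+9 = 15 ⇒ 15 days.
Without P→H, H's earliest start moves from 6 to 0.
The longest chain is now B→Y = 3+9 = 12, so the kitchen renovation takes 12 days.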